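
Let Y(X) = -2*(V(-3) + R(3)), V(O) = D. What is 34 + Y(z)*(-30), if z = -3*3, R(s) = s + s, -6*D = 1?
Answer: 384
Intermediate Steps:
D = -⅙ (D = -⅙*1 = -⅙ ≈ -0.16667)
V(O) = -⅙
R(s) = 2*s
z = -9
Y(X) = -35/3 (Y(X) = -2*(-⅙ + 2*3) = -2*(-⅙ + 6) = -2*35/6 = -35/3)
34 + Y(z)*(-30) = 34 - 35/3*(-30) = 34 + 350 = 384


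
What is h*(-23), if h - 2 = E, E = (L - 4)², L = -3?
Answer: -1173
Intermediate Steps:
E = 49 (E = (-3 - 4)² = (-7)² = 49)
h = 51 (h = 2 + 49 = 51)
h*(-23) = 51*(-23) = -1173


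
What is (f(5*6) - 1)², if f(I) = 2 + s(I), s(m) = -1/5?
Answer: 16/25 ≈ 0.64000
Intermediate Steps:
s(m) = -⅕ (s(m) = -1*⅕ = -⅕)
f(I) = 9/5 (f(I) = 2 - ⅕ = 9/5)
(f(5*6) - 1)² = (9/5 - 1)² = (⅘)² = 16/25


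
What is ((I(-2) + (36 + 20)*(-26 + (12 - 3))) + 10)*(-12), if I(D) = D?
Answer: 11328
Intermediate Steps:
((I(-2) + (36 + 20)*(-26 + (12 - 3))) + 10)*(-12) = ((-2 + (36 + 20)*(-26 + (12 - 3))) + 10)*(-12) = ((-2 + 56*(-26 + 9)) + 10)*(-12) = ((-2 + 56*(-17)) + 10)*(-12) = ((-2 - 952) + 10)*(-12) = (-954 + 10)*(-12) = -944*(-12) = 11328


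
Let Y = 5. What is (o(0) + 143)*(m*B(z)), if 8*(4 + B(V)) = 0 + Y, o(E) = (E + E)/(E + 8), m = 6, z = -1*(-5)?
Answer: -11583/4 ≈ -2895.8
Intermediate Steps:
z = 5
o(E) = 2*E/(8 + E) (o(E) = (2*E)/(8 + E) = 2*E/(8 + E))
B(V) = -27/8 (B(V) = -4 + (0 + 5)/8 = -4 + (1/8)*5 = -4 + 5/8 = -27/8)
(o(0) + 143)*(m*B(z)) = (2*0/(8 + 0) + 143)*(6*(-27/8)) = (2*0/8 + 143)*(-81/4) = (2*0*(1/8) + 143)*(-81/4) = (0 + 143)*(-81/4) = 143*(-81/4) = -11583/4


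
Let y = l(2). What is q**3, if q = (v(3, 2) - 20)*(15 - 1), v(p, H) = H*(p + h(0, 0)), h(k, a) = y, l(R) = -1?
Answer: -11239424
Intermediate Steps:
y = -1
h(k, a) = -1
v(p, H) = H*(-1 + p) (v(p, H) = H*(p - 1) = H*(-1 + p))
q = -224 (q = (2*(-1 + 3) - 20)*(15 - 1) = (2*2 - 20)*14 = (4 - 20)*14 = -16*14 = -224)
q**3 = (-224)**3 = -11239424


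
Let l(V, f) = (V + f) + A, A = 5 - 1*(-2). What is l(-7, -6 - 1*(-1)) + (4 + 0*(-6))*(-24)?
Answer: -101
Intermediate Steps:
A = 7 (A = 5 + 2 = 7)
l(V, f) = 7 + V + f (l(V, f) = (V + f) + 7 = 7 + V + f)
l(-7, -6 - 1*(-1)) + (4 + 0*(-6))*(-24) = (7 - 7 + (-6 - 1*(-1))) + (4 + 0*(-6))*(-24) = (7 - 7 + (-6 + 1)) + (4 + 0)*(-24) = (7 - 7 - 5) + 4*(-24) = -5 - 96 = -101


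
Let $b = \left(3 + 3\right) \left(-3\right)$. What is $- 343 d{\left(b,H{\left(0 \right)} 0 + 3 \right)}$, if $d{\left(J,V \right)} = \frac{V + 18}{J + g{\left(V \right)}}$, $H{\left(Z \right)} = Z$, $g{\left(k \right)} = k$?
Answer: $\frac{2401}{5} \approx 480.2$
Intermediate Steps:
$b = -18$ ($b = 6 \left(-3\right) = -18$)
$d{\left(J,V \right)} = \frac{18 + V}{J + V}$ ($d{\left(J,V \right)} = \frac{V + 18}{J + V} = \frac{18 + V}{J + V}$)
$- 343 d{\left(b,H{\left(0 \right)} 0 + 3 \right)} = - 343 \frac{18 + \left(0 \cdot 0 + 3\right)}{-18 + \left(0 \cdot 0 + 3\right)} = - 343 \frac{18 + \left(0 + 3\right)}{-18 + \left(0 + 3\right)} = - 343 \frac{18 + 3}{-18 + 3} = - 343 \frac{1}{-15} \cdot 21 = - 343 \left(\left(- \frac{1}{15}\right) 21\right) = \left(-343\right) \left(- \frac{7}{5}\right) = \frac{2401}{5}$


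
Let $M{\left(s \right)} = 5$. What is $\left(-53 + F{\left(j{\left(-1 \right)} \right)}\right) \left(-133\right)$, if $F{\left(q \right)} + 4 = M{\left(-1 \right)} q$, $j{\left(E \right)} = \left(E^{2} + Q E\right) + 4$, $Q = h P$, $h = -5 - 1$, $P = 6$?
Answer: $-19684$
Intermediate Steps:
$h = -6$
$Q = -36$ ($Q = \left(-6\right) 6 = -36$)
$j{\left(E \right)} = 4 + E^{2} - 36 E$ ($j{\left(E \right)} = \left(E^{2} - 36 E\right) + 4 = 4 + E^{2} - 36 E$)
$F{\left(q \right)} = -4 + 5 q$
$\left(-53 + F{\left(j{\left(-1 \right)} \right)}\right) \left(-133\right) = \left(-53 - \left(4 - 5 \left(4 + \left(-1\right)^{2} - -36\right)\right)\right) \left(-133\right) = \left(-53 - \left(4 - 5 \left(4 + 1 + 36\right)\right)\right) \left(-133\right) = \left(-53 + \left(-4 + 5 \cdot 41\right)\right) \left(-133\right) = \left(-53 + \left(-4 + 205\right)\right) \left(-133\right) = \left(-53 + 201\right) \left(-133\right) = 148 \left(-133\right) = -19684$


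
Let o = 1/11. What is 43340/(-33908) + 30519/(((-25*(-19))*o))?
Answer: 2840658568/4026575 ≈ 705.48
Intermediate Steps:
o = 1/11 ≈ 0.090909
43340/(-33908) + 30519/(((-25*(-19))*o)) = 43340/(-33908) + 30519/((-25*(-19)*(1/11))) = 43340*(-1/33908) + 30519/((475*(1/11))) = -10835/8477 + 30519/(475/11) = -10835/8477 + 30519*(11/475) = -10835/8477 + 335709/475 = 2840658568/4026575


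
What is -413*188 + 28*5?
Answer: -77504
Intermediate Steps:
-413*188 + 28*5 = -77644 + 140 = -77504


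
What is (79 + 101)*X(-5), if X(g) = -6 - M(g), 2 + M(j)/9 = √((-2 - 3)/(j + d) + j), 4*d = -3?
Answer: 2160 - 1620*I*√2185/23 ≈ 2160.0 - 3292.4*I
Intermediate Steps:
d = -¾ (d = (¼)*(-3) = -¾ ≈ -0.75000)
M(j) = -18 + 9*√(j - 5/(-¾ + j)) (M(j) = -18 + 9*√((-2 - 3)/(j - ¾) + j) = -18 + 9*√(-5/(-¾ + j) + j) = -18 + 9*√(j - 5/(-¾ + j)))
X(g) = 12 - 9*√((-20 + g*(-3 + 4*g))/(-3 + 4*g)) (X(g) = -6 - (-18 + 9*√((-20 + g*(-3 + 4*g))/(-3 + 4*g))) = -6 + (18 - 9*√((-20 + g*(-3 + 4*g))/(-3 + 4*g))) = 12 - 9*√((-20 + g*(-3 + 4*g))/(-3 + 4*g)))
(79 + 101)*X(-5) = (79 + 101)*(12 - 9*√(-20 - 5*(-3 + 4*(-5)))*(I*√23/23)) = 180*(12 - 9*√(-20 - 5*(-3 - 20))*(I*√23/23)) = 180*(12 - 9*√(-20 - 5*(-23))*(I*√23/23)) = 180*(12 - 9*I*√23*√(-20 + 115)/23) = 180*(12 - 9*I*√2185/23) = 2160 - 1620*I*√2185/23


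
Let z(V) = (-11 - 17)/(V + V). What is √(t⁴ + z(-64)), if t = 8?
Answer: √262158/8 ≈ 64.002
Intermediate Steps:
z(V) = -14/V (z(V) = -28*1/(2*V) = -14/V)
√(t⁴ + z(-64)) = √(8⁴ - 14/(-64)) = √(4096 - 14*(-1/64)) = √(4096 + 7/32) = √(131079/32) = √262158/8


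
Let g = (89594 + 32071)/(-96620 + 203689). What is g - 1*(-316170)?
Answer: 33852127395/107069 ≈ 3.1617e+5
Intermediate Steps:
g = 121665/107069 ≈ 1.1363
g - 1*(-316170) = 121665/107069 - 1*(-316170) = 121665/107069 + 316170 = 33852127395/107069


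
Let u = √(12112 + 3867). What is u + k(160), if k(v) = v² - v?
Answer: 25440 + 29*√19 ≈ 25566.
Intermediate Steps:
u = 29*√19 (u = √15979 = 29*√19 ≈ 126.41)
u + k(160) = 29*√19 + 160*(-1 + 160) = 29*√19 + 160*159 = 29*√19 + 25440 = 25440 + 29*√19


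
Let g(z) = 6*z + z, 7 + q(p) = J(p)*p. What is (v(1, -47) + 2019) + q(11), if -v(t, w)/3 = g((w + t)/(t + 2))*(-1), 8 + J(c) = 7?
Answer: 1679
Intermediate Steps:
J(c) = -1 (J(c) = -8 + 7 = -1)
q(p) = -7 - p
g(z) = 7*z
v(t, w) = 21*(t + w)/(2 + t) (v(t, w) = -3*7*((w + t)/(t + 2))*(-1) = -3*7*((t + w)/(2 + t))*(-1) = -3*7*(t + w)/(2 + t)*(-1) = -(-21)*(t + w)/(2 + t) = 21*(t + w)/(2 + t))
(v(1, -47) + 2019) + q(11) = (21*(1 - 47)/(2 + 1) + 2019) + (-7 - 1*11) = (21*(-46)/3 + 2019) + (-7 - 11) = (21*(⅓)*(-46) + 2019) - 18 = (-322 + 2019) - 18 = 1697 - 18 = 1679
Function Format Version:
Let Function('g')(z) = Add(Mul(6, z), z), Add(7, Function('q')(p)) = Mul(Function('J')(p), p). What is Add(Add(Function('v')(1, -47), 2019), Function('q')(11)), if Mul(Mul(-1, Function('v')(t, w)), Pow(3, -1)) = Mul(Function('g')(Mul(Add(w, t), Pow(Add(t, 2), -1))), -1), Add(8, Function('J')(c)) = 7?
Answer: 1679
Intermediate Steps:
Function('J')(c) = -1 (Function('J')(c) = Add(-8, 7) = -1)
Function('q')(p) = Add(-7, Mul(-1, p))
Function('g')(z) = Mul(7, z)
Function('v')(t, w) = Mul(21, Pow(Add(2, t), -1), Add(t, w)) (Function('v')(t, w) = Mul(-3, Mul(Mul(7, Mul(Add(w, t), Pow(Add(t, 2), -1))), -1)) = Mul(-3, Mul(Mul(7, Mul(Add(t, w), Pow(Add(2, t), -1))), -1)) = Mul(-3, Mul(Mul(7, Mul(Pow(Add(2, t), -1), Add(t, w))), -1)) = Mul(-3, Mul(Mul(7, Pow(Add(2, t), -1), Add(t, w)), -1)) = Mul(-3, Mul(-7, Pow(Add(2, t), -1), Add(t, w))) = Mul(21, Pow(Add(2, t), -1), Add(t, w)))
Add(Add(Function('v')(1, -47), 2019), Function('q')(11)) = Add(Add(Mul(21, Pow(Add(2, 1), -1), Add(1, -47)), 2019), Add(-7, Mul(-1, 11))) = Add(Add(Mul(21, Pow(3, -1), -46), 2019), Add(-7, -11)) = Add(Add(Mul(21, Rational(1, 3), -46), 2019), -18) = Add(Add(-322, 2019), -18) = Add(1697, -18) = 1679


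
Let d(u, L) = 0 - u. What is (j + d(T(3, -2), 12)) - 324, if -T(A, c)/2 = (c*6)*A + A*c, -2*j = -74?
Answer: -371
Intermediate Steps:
j = 37 (j = -½*(-74) = 37)
T(A, c) = -14*A*c (T(A, c) = -2*((c*6)*A + A*c) = -2*((6*c)*A + A*c) = -2*(6*A*c + A*c) = -14*A*c)
d(u, L) = -u
(j + d(T(3, -2), 12)) - 324 = (37 - (-14)*3*(-2)) - 324 = (37 - 1*84) - 324 = (37 - 84) - 324 = -47 - 324 = -371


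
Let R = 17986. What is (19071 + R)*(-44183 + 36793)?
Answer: -273851230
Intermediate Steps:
(19071 + R)*(-44183 + 36793) = (19071 + 17986)*(-44183 + 36793) = 37057*(-7390) = -273851230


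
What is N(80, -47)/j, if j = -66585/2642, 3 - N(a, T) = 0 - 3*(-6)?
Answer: 2642/4439 ≈ 0.59518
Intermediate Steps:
N(a, T) = -15 (N(a, T) = 3 - (0 - 3*(-6)) = 3 - (0 + 18) = 3 - 1*18 = 3 - 18 = -15)
j = -66585/2642 (j = -66585*1/2642 = -66585/2642 ≈ -25.202)
N(80, -47)/j = -15/(-66585/2642) = -15*(-2642/66585) = 2642/4439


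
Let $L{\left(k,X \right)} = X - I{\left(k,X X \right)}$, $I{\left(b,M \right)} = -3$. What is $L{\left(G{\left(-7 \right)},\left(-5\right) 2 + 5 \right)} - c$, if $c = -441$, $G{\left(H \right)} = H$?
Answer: $439$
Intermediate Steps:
$L{\left(k,X \right)} = 3 + X$ ($L{\left(k,X \right)} = X - -3 = X + 3 = 3 + X$)
$L{\left(G{\left(-7 \right)},\left(-5\right) 2 + 5 \right)} - c = \left(3 + \left(\left(-5\right) 2 + 5\right)\right) - -441 = \left(3 + \left(-10 + 5\right)\right) + 441 = \left(3 - 5\right) + 441 = -2 + 441 = 439$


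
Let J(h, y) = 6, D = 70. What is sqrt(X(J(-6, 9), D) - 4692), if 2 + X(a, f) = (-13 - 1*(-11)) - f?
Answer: I*sqrt(4766) ≈ 69.036*I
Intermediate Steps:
X(a, f) = -4 - f (X(a, f) = -2 + ((-13 - 1*(-11)) - f) = -2 + ((-13 + 11) - f) = -2 + (-2 - f) = -4 - f)
sqrt(X(J(-6, 9), D) - 4692) = sqrt((-4 - 1*70) - 4692) = sqrt((-4 - 70) - 4692) = sqrt(-74 - 4692) = sqrt(-4766) = I*sqrt(4766)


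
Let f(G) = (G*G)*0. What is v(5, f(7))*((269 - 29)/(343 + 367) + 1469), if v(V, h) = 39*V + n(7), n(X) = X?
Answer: 21073246/71 ≈ 2.9681e+5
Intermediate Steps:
f(G) = 0 (f(G) = G²*0 = 0)
v(V, h) = 7 + 39*V (v(V, h) = 39*V + 7 = 7 + 39*V)
v(5, f(7))*((269 - 29)/(343 + 367) + 1469) = (7 + 39*5)*((269 - 29)/(343 + 367) + 1469) = (7 + 195)*(240/710 + 1469) = 202*(240*(1/710) + 1469) = 202*(24/71 + 1469) = 202*(104323/71) = 21073246/71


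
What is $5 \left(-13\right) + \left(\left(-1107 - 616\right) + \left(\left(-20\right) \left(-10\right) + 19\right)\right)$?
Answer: $-1569$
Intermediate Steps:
$5 \left(-13\right) + \left(\left(-1107 - 616\right) + \left(\left(-20\right) \left(-10\right) + 19\right)\right) = -65 + \left(-1723 + \left(200 + 19\right)\right) = -65 + \left(-1723 + 219\right) = -65 - 1504 = -1569$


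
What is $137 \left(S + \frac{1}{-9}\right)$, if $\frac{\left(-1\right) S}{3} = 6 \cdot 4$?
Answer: $- \frac{88913}{9} \approx -9879.2$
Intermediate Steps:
$S = -72$ ($S = - 3 \cdot 6 \cdot 4 = \left(-3\right) 24 = -72$)
$137 \left(S + \frac{1}{-9}\right) = 137 \left(-72 + \frac{1}{-9}\right) = 137 \left(-72 - \frac{1}{9}\right) = 137 \left(- \frac{649}{9}\right) = - \frac{88913}{9}$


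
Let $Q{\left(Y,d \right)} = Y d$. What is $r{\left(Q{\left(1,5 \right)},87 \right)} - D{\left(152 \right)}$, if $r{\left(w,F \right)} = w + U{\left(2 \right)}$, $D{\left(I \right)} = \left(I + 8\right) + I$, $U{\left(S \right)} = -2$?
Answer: $-309$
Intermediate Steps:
$D{\left(I \right)} = 8 + 2 I$ ($D{\left(I \right)} = \left(8 + I\right) + I = 8 + 2 I$)
$r{\left(w,F \right)} = -2 + w$ ($r{\left(w,F \right)} = w - 2 = -2 + w$)
$r{\left(Q{\left(1,5 \right)},87 \right)} - D{\left(152 \right)} = \left(-2 + 1 \cdot 5\right) - \left(8 + 2 \cdot 152\right) = \left(-2 + 5\right) - \left(8 + 304\right) = 3 - 312 = -309$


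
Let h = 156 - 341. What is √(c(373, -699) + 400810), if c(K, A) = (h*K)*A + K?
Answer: √48635678 ≈ 6973.9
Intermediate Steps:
h = -185
c(K, A) = K - 185*A*K (c(K, A) = (-185*K)*A + K = -185*A*K + K = K - 185*A*K)
√(c(373, -699) + 400810) = √(373*(1 - 185*(-699)) + 400810) = √(373*(1 + 129315) + 400810) = √(373*129316 + 400810) = √(48234868 + 400810) = √48635678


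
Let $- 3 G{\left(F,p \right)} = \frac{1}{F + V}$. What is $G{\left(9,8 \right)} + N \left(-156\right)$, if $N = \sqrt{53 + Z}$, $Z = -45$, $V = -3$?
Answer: $- \frac{1}{18} - 312 \sqrt{2} \approx -441.29$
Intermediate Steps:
$G{\left(F,p \right)} = - \frac{1}{3 \left(-3 + F\right)}$ ($G{\left(F,p \right)} = - \frac{1}{3 \left(F - 3\right)} = - \frac{1}{3 \left(-3 + F\right)}$)
$N = 2 \sqrt{2}$ ($N = \sqrt{53 - 45} = \sqrt{8} = 2 \sqrt{2} \approx 2.8284$)
$G{\left(9,8 \right)} + N \left(-156\right) = - \frac{1}{-9 + 3 \cdot 9} + 2 \sqrt{2} \left(-156\right) = - \frac{1}{-9 + 27} - 312 \sqrt{2} = - \frac{1}{18} - 312 \sqrt{2}$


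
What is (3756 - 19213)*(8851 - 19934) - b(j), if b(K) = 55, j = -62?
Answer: 171309876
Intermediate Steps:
(3756 - 19213)*(8851 - 19934) - b(j) = (3756 - 19213)*(8851 - 19934) - 1*55 = -15457*(-11083) - 55 = 171309931 - 55 = 171309876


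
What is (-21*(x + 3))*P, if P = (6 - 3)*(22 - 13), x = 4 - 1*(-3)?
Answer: -5670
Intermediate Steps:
x = 7 (x = 4 + 3 = 7)
P = 27 (P = 3*9 = 27)
(-21*(x + 3))*P = -21*(7 + 3)*27 = -210*27 = -5670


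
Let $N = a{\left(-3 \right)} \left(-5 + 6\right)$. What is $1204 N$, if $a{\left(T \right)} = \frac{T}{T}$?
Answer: $1204$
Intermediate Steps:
$a{\left(T \right)} = 1$
$N = 1$ ($N = 1 \left(-5 + 6\right) = 1 \cdot 1 = 1$)
$1204 N = 1204 \cdot 1 = 1204$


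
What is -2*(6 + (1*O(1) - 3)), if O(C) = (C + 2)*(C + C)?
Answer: -18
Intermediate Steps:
O(C) = 2*C*(2 + C) (O(C) = (2 + C)*(2*C) = 2*C*(2 + C))
-2*(6 + (1*O(1) - 3)) = -2*(6 + (1*(2*1*(2 + 1)) - 3)) = -2*(6 + (1*(2*1*3) - 3)) = -2*(6 + (1*6 - 3)) = -2*(6 + (6 - 3)) = -2*(6 + 3) = -2*9 = -18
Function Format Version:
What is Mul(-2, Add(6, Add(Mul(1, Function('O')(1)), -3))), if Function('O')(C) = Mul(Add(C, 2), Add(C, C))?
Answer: -18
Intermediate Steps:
Function('O')(C) = Mul(2, C, Add(2, C)) (Function('O')(C) = Mul(Add(2, C), Mul(2, C)) = Mul(2, C, Add(2, C)))
Mul(-2, Add(6, Add(Mul(1, Function('O')(1)), -3))) = Mul(-2, Add(6, Add(Mul(1, Mul(2, 1, Add(2, 1))), -3))) = Mul(-2, Add(6, Add(Mul(1, Mul(2, 1, 3)), -3))) = Mul(-2, Add(6, Add(Mul(1, 6), -3))) = Mul(-2, Add(6, Add(6, -3))) = Mul(-2, Add(6, 3)) = Mul(-2, 9) = -18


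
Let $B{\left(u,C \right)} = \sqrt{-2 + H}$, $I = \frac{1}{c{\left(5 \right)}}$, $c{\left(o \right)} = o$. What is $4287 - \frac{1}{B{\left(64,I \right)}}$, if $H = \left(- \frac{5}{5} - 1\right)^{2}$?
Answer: $4287 - \frac{\sqrt{2}}{2} \approx 4286.3$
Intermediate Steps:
$H = 4$ ($H = \left(\left(-5\right) \frac{1}{5} - 1\right)^{2} = \left(-1 - 1\right)^{2} = \left(-2\right)^{2} = 4$)
$I = \frac{1}{5} \approx 0.2$
$B{\left(u,C \right)} = \sqrt{2}$ ($B{\left(u,C \right)} = \sqrt{-2 + 4} = \sqrt{2}$)
$4287 - \frac{1}{B{\left(64,I \right)}} = 4287 - \frac{1}{\sqrt{2}} = 4287 - \frac{\sqrt{2}}{2}$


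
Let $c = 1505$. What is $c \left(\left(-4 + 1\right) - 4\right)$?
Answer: $-10535$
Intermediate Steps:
$c \left(\left(-4 + 1\right) - 4\right) = 1505 \left(\left(-4 + 1\right) - 4\right) = 1505 \left(-3 - 4\right) = 1505 \left(-7\right) = -10535$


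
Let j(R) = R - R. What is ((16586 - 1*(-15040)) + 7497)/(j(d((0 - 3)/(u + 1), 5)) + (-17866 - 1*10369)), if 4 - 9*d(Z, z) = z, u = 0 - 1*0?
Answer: -39123/28235 ≈ -1.3856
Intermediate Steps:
u = 0 (u = 0 + 0 = 0)
d(Z, z) = 4/9 - z/9
j(R) = 0
((16586 - 1*(-15040)) + 7497)/(j(d((0 - 3)/(u + 1), 5)) + (-17866 - 1*10369)) = ((16586 - 1*(-15040)) + 7497)/(0 + (-17866 - 1*10369)) = ((16586 + 15040) + 7497)/(0 + (-17866 - 10369)) = (31626 + 7497)/(0 - 28235) = 39123/(-28235) = 39123*(-1/28235) = -39123/28235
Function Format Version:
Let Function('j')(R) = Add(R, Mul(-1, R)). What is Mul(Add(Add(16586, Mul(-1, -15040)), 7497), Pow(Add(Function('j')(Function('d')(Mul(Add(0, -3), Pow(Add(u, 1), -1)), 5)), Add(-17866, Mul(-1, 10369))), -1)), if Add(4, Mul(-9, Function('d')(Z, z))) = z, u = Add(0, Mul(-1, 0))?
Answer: Rational(-39123, 28235) ≈ -1.3856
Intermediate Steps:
u = 0 (u = Add(0, 0) = 0)
Function('d')(Z, z) = Add(Rational(4, 9), Mul(Rational(-1, 9), z))
Function('j')(R) = 0
Mul(Add(Add(16586, Mul(-1, -15040)), 7497), Pow(Add(Function('j')(Function('d')(Mul(Add(0, -3), Pow(Add(u, 1), -1)), 5)), Add(-17866, Mul(-1, 10369))), -1)) = Mul(Add(Add(16586, Mul(-1, -15040)), 7497), Pow(Add(0, Add(-17866, Mul(-1, 10369))), -1)) = Mul(Add(Add(16586, 15040), 7497), Pow(Add(0, Add(-17866, -10369)), -1)) = Mul(Add(31626, 7497), Pow(Add(0, -28235), -1)) = Mul(39123, Pow(-28235, -1)) = Mul(39123, Rational(-1, 28235)) = Rational(-39123, 28235)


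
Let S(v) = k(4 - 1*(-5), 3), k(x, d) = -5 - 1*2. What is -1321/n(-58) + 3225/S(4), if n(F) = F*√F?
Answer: -3225/7 - 1321*I*√58/3364 ≈ -460.71 - 2.9906*I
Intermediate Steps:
k(x, d) = -7 (k(x, d) = -5 - 2 = -7)
S(v) = -7
n(F) = F^(3/2)
-1321/n(-58) + 3225/S(4) = -1321*I*√58/3364 + 3225/(-7) = -1321*I*√58/3364 + 3225*(-⅐) = -1321*I*√58/3364 - 3225/7 = -3225/7 - 1321*I*√58/3364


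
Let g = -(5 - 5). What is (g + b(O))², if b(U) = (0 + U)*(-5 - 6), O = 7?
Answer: 5929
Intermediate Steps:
g = 0 (g = -1*0 = 0)
b(U) = -11*U (b(U) = U*(-11) = -11*U)
(g + b(O))² = (0 - 11*7)² = (0 - 77)² = (-77)² = 5929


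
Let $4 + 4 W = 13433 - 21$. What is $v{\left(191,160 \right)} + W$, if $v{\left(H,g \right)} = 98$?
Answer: $3450$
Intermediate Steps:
$W = 3352$ ($W = -1 + \frac{13433 - 21}{4} = -1 + \frac{1}{4} \cdot 13412 = -1 + 3353 = 3352$)
$v{\left(191,160 \right)} + W = 98 + 3352 = 3450$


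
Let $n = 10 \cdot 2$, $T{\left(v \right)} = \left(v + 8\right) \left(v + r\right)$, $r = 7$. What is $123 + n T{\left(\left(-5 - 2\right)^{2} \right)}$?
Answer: $63963$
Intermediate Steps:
$T{\left(v \right)} = \left(7 + v\right) \left(8 + v\right)$ ($T{\left(v \right)} = \left(v + 8\right) \left(v + 7\right) = \left(8 + v\right) \left(7 + v\right) = \left(7 + v\right) \left(8 + v\right)$)
$n = 20$
$123 + n T{\left(\left(-5 - 2\right)^{2} \right)} = 123 + 20 \left(56 + \left(\left(-5 - 2\right)^{2}\right)^{2} + 15 \left(-5 - 2\right)^{2}\right) = 123 + 20 \left(56 + \left(\left(-7\right)^{2}\right)^{2} + 15 \left(-7\right)^{2}\right) = 123 + 20 \left(56 + 49^{2} + 15 \cdot 49\right) = 123 + 20 \left(56 + 2401 + 735\right) = 123 + 20 \cdot 3192 = 123 + 63840 = 63963$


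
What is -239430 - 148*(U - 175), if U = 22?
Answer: -216786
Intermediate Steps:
-239430 - 148*(U - 175) = -239430 - 148*(22 - 175) = -239430 - 148*(-153) = -239430 - 1*(-22644) = -239430 + 22644 = -216786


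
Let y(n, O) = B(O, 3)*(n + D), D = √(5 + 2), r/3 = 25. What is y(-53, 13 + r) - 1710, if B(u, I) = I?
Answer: -1869 + 3*√7 ≈ -1861.1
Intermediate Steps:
r = 75 (r = 3*25 = 75)
D = √7 ≈ 2.6458
y(n, O) = 3*n + 3*√7 (y(n, O) = 3*(n + √7) = 3*n + 3*√7)
y(-53, 13 + r) - 1710 = (3*(-53) + 3*√7) - 1710 = (-159 + 3*√7) - 1710 = -1869 + 3*√7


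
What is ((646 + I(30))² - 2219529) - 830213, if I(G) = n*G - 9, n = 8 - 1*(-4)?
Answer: -2055733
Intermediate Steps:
n = 12 (n = 8 + 4 = 12)
I(G) = -9 + 12*G (I(G) = 12*G - 9 = -9 + 12*G)
((646 + I(30))² - 2219529) - 830213 = ((646 + (-9 + 12*30))² - 2219529) - 830213 = ((646 + (-9 + 360))² - 2219529) - 830213 = ((646 + 351)² - 2219529) - 830213 = (997² - 2219529) - 830213 = (994009 - 2219529) - 830213 = -1225520 - 830213 = -2055733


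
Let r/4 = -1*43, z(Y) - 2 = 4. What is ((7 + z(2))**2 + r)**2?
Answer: 9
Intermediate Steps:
z(Y) = 6 (z(Y) = 2 + 4 = 6)
r = -172 (r = 4*(-1*43) = 4*(-43) = -172)
((7 + z(2))**2 + r)**2 = ((7 + 6)**2 - 172)**2 = (13**2 - 172)**2 = (169 - 172)**2 = (-3)**2 = 9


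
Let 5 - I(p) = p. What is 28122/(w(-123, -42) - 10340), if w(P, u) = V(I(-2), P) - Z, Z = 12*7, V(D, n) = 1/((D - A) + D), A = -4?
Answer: -506196/187631 ≈ -2.6978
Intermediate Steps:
I(p) = 5 - p
V(D, n) = 1/(4 + 2*D) (V(D, n) = 1/((D - 1*(-4)) + D) = 1/((D + 4) + D) = 1/((4 + D) + D) = 1/(4 + 2*D))
Z = 84
w(P, u) = -1511/18 (w(P, u) = 1/(2*(2 + (5 - 1*(-2)))) - 1*84 = 1/(2*(2 + (5 + 2))) - 84 = 1/(2*(2 + 7)) - 84 = (1/2)/9 - 84 = (1/2)*(1/9) - 84 = 1/18 - 84 = -1511/18)
28122/(w(-123, -42) - 10340) = 28122/(-1511/18 - 10340) = 28122/(-187631/18) = 28122*(-18/187631) = -506196/187631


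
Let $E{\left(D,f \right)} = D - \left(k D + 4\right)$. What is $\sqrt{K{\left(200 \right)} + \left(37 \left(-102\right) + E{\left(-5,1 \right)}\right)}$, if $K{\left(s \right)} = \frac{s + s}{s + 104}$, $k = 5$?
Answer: $\frac{i \sqrt{1356163}}{19} \approx 61.292 i$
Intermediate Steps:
$K{\left(s \right)} = \frac{2 s}{104 + s}$
$E{\left(D,f \right)} = -4 - 4 D$ ($E{\left(D,f \right)} = D - \left(5 D + 4\right) = D - \left(4 + 5 D\right) = -4 - 4 D$)
$\sqrt{K{\left(200 \right)} + \left(37 \left(-102\right) + E{\left(-5,1 \right)}\right)} = \sqrt{2 \cdot 200 \frac{1}{104 + 200} + \left(37 \left(-102\right) - -16\right)} = \sqrt{2 \cdot 200 \cdot \frac{1}{304} + \left(-3774 + \left(-4 + 20\right)\right)} = \sqrt{2 \cdot 200 \cdot \frac{1}{304} + \left(-3774 + 16\right)} = \sqrt{\frac{25}{19} - 3758} = \sqrt{- \frac{71377}{19}} = \frac{i \sqrt{1356163}}{19}$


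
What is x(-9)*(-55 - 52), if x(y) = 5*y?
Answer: 4815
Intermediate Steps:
x(-9)*(-55 - 52) = (5*(-9))*(-55 - 52) = -45*(-107) = 4815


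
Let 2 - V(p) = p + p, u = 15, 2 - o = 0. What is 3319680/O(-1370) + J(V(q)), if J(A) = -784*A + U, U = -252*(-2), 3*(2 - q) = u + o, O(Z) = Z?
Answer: -3796184/411 ≈ -9236.5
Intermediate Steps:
o = 2 (o = 2 - 1*0 = 2 + 0 = 2)
q = -11/3 (q = 2 - (15 + 2)/3 = 2 - ⅓*17 = 2 - 17/3 = -11/3 ≈ -3.6667)
U = 504
V(p) = 2 - 2*p (V(p) = 2 - (p + p) = 2 - 2*p)
J(A) = 504 - 784*A (J(A) = -784*A + 504 = 504 - 784*A)
3319680/O(-1370) + J(V(q)) = 3319680/(-1370) + (504 - 784*(2 - 2*(-11/3))) = 3319680*(-1/1370) + (504 - 784*(2 + 22/3)) = -331968/137 + (504 - 784*28/3) = -331968/137 + (504 - 21952/3) = -331968/137 - 20440/3 = -3796184/411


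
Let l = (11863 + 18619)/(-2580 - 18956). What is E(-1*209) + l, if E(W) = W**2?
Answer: 470341767/10768 ≈ 43680.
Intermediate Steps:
l = -15241/10768 (l = 30482/(-21536) = 30482*(-1/21536) = -15241/10768 ≈ -1.4154)
E(-1*209) + l = (-1*209)**2 - 15241/10768 = (-209)**2 - 15241/10768 = 43681 - 15241/10768 = 470341767/10768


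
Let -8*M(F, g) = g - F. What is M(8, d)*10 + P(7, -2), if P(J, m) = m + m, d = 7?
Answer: -11/4 ≈ -2.7500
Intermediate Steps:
M(F, g) = -g/8 + F/8 (M(F, g) = -(g - F)/8 = -g/8 + F/8)
P(J, m) = 2*m
M(8, d)*10 + P(7, -2) = (-⅛*7 + (⅛)*8)*10 + 2*(-2) = (-7/8 + 1)*10 - 4 = (⅛)*10 - 4 = 5/4 - 4 = -11/4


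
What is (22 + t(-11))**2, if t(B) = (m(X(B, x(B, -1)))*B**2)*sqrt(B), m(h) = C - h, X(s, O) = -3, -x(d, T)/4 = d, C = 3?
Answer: -5797352 + 31944*I*sqrt(11) ≈ -5.7974e+6 + 1.0595e+5*I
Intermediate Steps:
x(d, T) = -4*d
m(h) = 3 - h
t(B) = 6*B**(5/2) (t(B) = ((3 - 1*(-3))*B**2)*sqrt(B) = ((3 + 3)*B**2)*sqrt(B) = (6*B**2)*sqrt(B) = 6*B**(5/2))
(22 + t(-11))**2 = (22 + 6*(-11)**(5/2))**2 = (22 + 6*(121*I*sqrt(11)))**2 = (22 + 726*I*sqrt(11))**2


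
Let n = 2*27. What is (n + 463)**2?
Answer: 267289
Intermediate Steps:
n = 54
(n + 463)**2 = (54 + 463)**2 = 517**2 = 267289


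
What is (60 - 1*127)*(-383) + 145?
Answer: 25806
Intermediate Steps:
(60 - 1*127)*(-383) + 145 = (60 - 127)*(-383) + 145 = -67*(-383) + 145 = 25661 + 145 = 25806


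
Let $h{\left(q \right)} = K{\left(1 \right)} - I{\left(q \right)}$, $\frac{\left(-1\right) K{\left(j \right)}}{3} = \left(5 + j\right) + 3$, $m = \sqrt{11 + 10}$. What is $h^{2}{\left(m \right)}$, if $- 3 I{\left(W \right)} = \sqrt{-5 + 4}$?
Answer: $\frac{\left(81 - i\right)^{2}}{9} \approx 728.89 - 18.0 i$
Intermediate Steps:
$I{\left(W \right)} = - \frac{i}{3}$ ($I{\left(W \right)} = - \frac{\sqrt{-5 + 4}}{3} = - \frac{\sqrt{-1}}{3} = - \frac{i}{3}$)
$m = \sqrt{21} \approx 4.5826$
$K{\left(j \right)} = -24 - 3 j$ ($K{\left(j \right)} = - 3 \left(\left(5 + j\right) + 3\right) = - 3 \left(8 + j\right) = -24 - 3 j$)
$h{\left(q \right)} = -27 + \frac{i}{3}$ ($h{\left(q \right)} = \left(-24 - 3\right) - - \frac{i}{3} = \left(-24 - 3\right) + \frac{i}{3} = -27 + \frac{i}{3}$)
$h^{2}{\left(m \right)} = \left(-27 + \frac{i}{3}\right)^{2}$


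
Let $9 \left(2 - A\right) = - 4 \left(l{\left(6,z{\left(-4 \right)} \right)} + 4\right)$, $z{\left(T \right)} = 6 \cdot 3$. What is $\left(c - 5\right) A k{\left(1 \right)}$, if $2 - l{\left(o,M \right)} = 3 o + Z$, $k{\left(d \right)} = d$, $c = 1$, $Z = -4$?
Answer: $\frac{56}{9} \approx 6.2222$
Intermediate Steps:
$z{\left(T \right)} = 18$
$l{\left(o,M \right)} = 6 - 3 o$ ($l{\left(o,M \right)} = 2 - \left(3 o - 4\right) = 2 - \left(-4 + 3 o\right) = 6 - 3 o$)
$A = - \frac{14}{9}$ ($A = 2 - \frac{\left(-4\right) \left(\left(6 - 18\right) + 4\right)}{9} = 2 - \frac{\left(-4\right) \left(-12 + 4\right)}{9} = 2 - \frac{\left(-4\right) \left(-8\right)}{9} = 2 - \frac{32}{9} = - \frac{14}{9} \approx -1.5556$)
$\left(c - 5\right) A k{\left(1 \right)} = \left(1 - 5\right) \left(- \frac{14}{9}\right) 1 = \left(-4\right) \left(- \frac{14}{9}\right) 1 = \frac{56}{9} \cdot 1 = \frac{56}{9}$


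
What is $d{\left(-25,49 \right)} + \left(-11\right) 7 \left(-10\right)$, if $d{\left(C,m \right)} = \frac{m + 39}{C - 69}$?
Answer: $\frac{36146}{47} \approx 769.06$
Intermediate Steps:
$d{\left(C,m \right)} = \frac{39 + m}{-69 + C}$
$d{\left(-25,49 \right)} + \left(-11\right) 7 \left(-10\right) = \frac{39 + 49}{-69 - 25} + \left(-11\right) 7 \left(-10\right) = \frac{1}{-94} \cdot 88 - -770 = \left(- \frac{1}{94}\right) 88 + 770 = - \frac{44}{47} + 770 = \frac{36146}{47}$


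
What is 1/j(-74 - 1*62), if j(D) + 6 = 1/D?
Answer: -136/817 ≈ -0.16646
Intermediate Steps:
j(D) = -6 + 1/D
1/j(-74 - 1*62) = 1/(-6 + 1/(-74 - 1*62)) = 1/(-6 + 1/(-74 - 62)) = 1/(-6 + 1/(-136)) = 1/(-6 - 1/136) = 1/(-817/136) = -136/817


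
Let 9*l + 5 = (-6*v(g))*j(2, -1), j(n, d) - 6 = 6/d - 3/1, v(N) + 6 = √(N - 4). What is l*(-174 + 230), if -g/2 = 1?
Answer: -6328/9 + 112*I*√6 ≈ -703.11 + 274.34*I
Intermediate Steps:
g = -2 (g = -2*1 = -2)
v(N) = -6 + √(-4 + N) (v(N) = -6 + √(N - 4) = -6 + √(-4 + N))
j(n, d) = 3 + 6/d (j(n, d) = 6 + (6/d - 3/1) = 6 + (6/d - 3*1) = 6 + (6/d - 3) = 6 + (-3 + 6/d) = 3 + 6/d)
l = -113/9 + 2*I*√6 (l = -5/9 + ((-6*(-6 + √(-4 - 2)))*(3 + 6/(-1)))/9 = -5/9 + ((-6*(-6 + √(-6)))*(3 + 6*(-1)))/9 = -5/9 + ((-6*(-6 + I*√6))*(3 - 6))/9 = -5/9 + ((36 - 6*I*√6)*(-3))/9 = -5/9 + (-108 + 18*I*√6)/9 = -5/9 + (-12 + 2*I*√6) = -113/9 + 2*I*√6 ≈ -12.556 + 4.899*I)
l*(-174 + 230) = (-113/9 + 2*I*√6)*(-174 + 230) = (-113/9 + 2*I*√6)*56 = -6328/9 + 112*I*√6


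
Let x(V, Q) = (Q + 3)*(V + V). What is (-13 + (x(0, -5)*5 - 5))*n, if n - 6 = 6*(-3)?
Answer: 216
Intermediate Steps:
x(V, Q) = 2*V*(3 + Q) (x(V, Q) = (3 + Q)*(2*V) = 2*V*(3 + Q))
n = -12 (n = 6 + 6*(-3) = 6 - 18 = -12)
(-13 + (x(0, -5)*5 - 5))*n = (-13 + ((2*0*(3 - 5))*5 - 5))*(-12) = (-13 + ((2*0*(-2))*5 - 5))*(-12) = (-13 + (0*5 - 5))*(-12) = (-13 + (0 - 5))*(-12) = (-13 - 5)*(-12) = -18*(-12) = 216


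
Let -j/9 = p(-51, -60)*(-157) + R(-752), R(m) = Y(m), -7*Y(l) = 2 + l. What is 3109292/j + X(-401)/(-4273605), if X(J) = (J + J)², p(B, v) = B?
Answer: -10371555662176/242736490395 ≈ -42.728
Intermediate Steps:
Y(l) = -2/7 - l/7 (Y(l) = -(2 + l)/7 = -2/7 - l/7)
R(m) = -2/7 - m/7
j = -511191/7 (j = -9*(-51*(-157) + (-2/7 - ⅐*(-752))) = -9*(8007 + (-2/7 + 752/7)) = -9*(8007 + 750/7) = -9*56799/7 = -511191/7 ≈ -73027.)
X(J) = 4*J² (X(J) = (2*J)² = 4*J²)
3109292/j + X(-401)/(-4273605) = 3109292/(-511191/7) + (4*(-401)²)/(-4273605) = 3109292*(-7/511191) + (4*160801)*(-1/4273605) = -21765044/511191 + 643204*(-1/4273605) = -21765044/511191 - 643204/4273605 = -10371555662176/242736490395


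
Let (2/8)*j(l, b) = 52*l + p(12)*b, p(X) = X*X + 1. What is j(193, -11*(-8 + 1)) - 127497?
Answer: -42693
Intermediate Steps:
p(X) = 1 + X**2 (p(X) = X**2 + 1 = 1 + X**2)
j(l, b) = 208*l + 580*b (j(l, b) = 4*(52*l + (1 + 12**2)*b) = 4*(52*l + (1 + 144)*b) = 4*(52*l + 145*b) = 208*l + 580*b)
j(193, -11*(-8 + 1)) - 127497 = (208*193 + 580*(-11*(-8 + 1))) - 127497 = (40144 + 580*(-11*(-7))) - 127497 = (40144 + 580*77) - 127497 = (40144 + 44660) - 127497 = 84804 - 127497 = -42693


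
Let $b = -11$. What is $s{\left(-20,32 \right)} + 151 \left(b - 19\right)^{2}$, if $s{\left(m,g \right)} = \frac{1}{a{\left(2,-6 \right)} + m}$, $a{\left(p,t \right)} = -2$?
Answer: $\frac{2989799}{22} \approx 1.359 \cdot 10^{5}$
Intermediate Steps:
$s{\left(m,g \right)} = \frac{1}{-2 + m}$
$s{\left(-20,32 \right)} + 151 \left(b - 19\right)^{2} = \frac{1}{-2 - 20} + 151 \left(-11 - 19\right)^{2} = \frac{1}{-22} + 151 \left(-30\right)^{2} = - \frac{1}{22} + 151 \cdot 900 = - \frac{1}{22} + 135900 = \frac{2989799}{22}$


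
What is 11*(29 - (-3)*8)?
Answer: 583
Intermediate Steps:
11*(29 - (-3)*8) = 11*(29 - 1*(-24)) = 11*(29 + 24) = 11*53 = 583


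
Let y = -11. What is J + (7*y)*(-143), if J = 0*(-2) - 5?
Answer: 11006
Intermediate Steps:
J = -5 (J = 0 - 5 = -5)
J + (7*y)*(-143) = -5 + (7*(-11))*(-143) = -5 - 77*(-143) = -5 + 11011 = 11006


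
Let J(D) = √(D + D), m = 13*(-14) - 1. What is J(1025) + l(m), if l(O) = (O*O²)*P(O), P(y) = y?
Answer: 1121513121 + 5*√82 ≈ 1.1215e+9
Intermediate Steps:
m = -183 (m = -182 - 1 = -183)
J(D) = √2*√D (J(D) = √(2*D) = √2*√D)
l(O) = O⁴ (l(O) = (O*O²)*O = O³*O = O⁴)
J(1025) + l(m) = √2*√1025 + (-183)⁴ = √2*(5*√41) + 1121513121 = 5*√82 + 1121513121 = 1121513121 + 5*√82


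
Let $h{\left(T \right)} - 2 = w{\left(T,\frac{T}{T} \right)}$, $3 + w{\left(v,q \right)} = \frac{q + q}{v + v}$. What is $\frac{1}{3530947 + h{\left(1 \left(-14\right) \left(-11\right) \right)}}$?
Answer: $\frac{154}{543765685} \approx 2.8321 \cdot 10^{-7}$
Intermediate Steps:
$w{\left(v,q \right)} = -3 + \frac{q}{v}$ ($w{\left(v,q \right)} = -3 + \frac{q + q}{v + v} = -3 + \frac{2 q}{2 v} = -3 + 2 q \frac{1}{2 v} = -3 + \frac{q}{v}$)
$h{\left(T \right)} = -1 + \frac{1}{T}$ ($h{\left(T \right)} = 2 - \left(3 - \frac{T \frac{1}{T}}{T}\right) = 2 - \left(3 - \frac{1}{T}\right) = -1 + \frac{1}{T}$)
$\frac{1}{3530947 + h{\left(1 \left(-14\right) \left(-11\right) \right)}} = \frac{1}{3530947 + \frac{1 - 1 \left(-14\right) \left(-11\right)}{1 \left(-14\right) \left(-11\right)}} = \frac{1}{3530947 + \frac{1 - \left(-14\right) \left(-11\right)}{\left(-14\right) \left(-11\right)}} = \frac{1}{3530947 + \frac{1 - 154}{154}} = \frac{1}{3530947 + \frac{1}{154} \left(-153\right)} = \frac{1}{3530947 - \frac{153}{154}} = \frac{1}{\frac{543765685}{154}} = \frac{154}{543765685}$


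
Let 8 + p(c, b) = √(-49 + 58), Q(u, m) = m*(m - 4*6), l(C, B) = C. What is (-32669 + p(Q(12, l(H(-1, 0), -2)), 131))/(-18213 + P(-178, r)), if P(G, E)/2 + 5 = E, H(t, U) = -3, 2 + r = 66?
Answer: 32674/18095 ≈ 1.8057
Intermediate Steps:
r = 64 (r = -2 + 66 = 64)
P(G, E) = -10 + 2*E
Q(u, m) = m*(-24 + m) (Q(u, m) = m*(m - 24) = m*(-24 + m))
p(c, b) = -5 (p(c, b) = -8 + √(-49 + 58) = -8 + √9 = -8 + 3 = -5)
(-32669 + p(Q(12, l(H(-1, 0), -2)), 131))/(-18213 + P(-178, r)) = (-32669 - 5)/(-18213 + (-10 + 2*64)) = -32674/(-18213 + (-10 + 128)) = -32674/(-18213 + 118) = -32674/(-18095) = -32674*(-1/18095) = 32674/18095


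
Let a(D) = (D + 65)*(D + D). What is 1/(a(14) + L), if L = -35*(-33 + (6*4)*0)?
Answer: 1/3367 ≈ 0.00029700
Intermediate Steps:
a(D) = 2*D*(65 + D) (a(D) = (65 + D)*(2*D) = 2*D*(65 + D))
L = 1155 (L = -35*(-33 + 24*0) = -35*(-33 + 0) = -35*(-33) = 1155)
1/(a(14) + L) = 1/(2*14*(65 + 14) + 1155) = 1/(2*14*79 + 1155) = 1/(2212 + 1155) = 1/3367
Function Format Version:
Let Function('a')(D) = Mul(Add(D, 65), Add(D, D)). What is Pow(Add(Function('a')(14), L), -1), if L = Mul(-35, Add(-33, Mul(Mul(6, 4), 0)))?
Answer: Rational(1, 3367) ≈ 0.00029700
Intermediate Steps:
Function('a')(D) = Mul(2, D, Add(65, D)) (Function('a')(D) = Mul(Add(65, D), Mul(2, D)) = Mul(2, D, Add(65, D)))
L = 1155 (L = Mul(-35, Add(-33, Mul(24, 0))) = Mul(-35, Add(-33, 0)) = Mul(-35, -33) = 1155)
Pow(Add(Function('a')(14), L), -1) = Pow(Add(Mul(2, 14, Add(65, 14)), 1155), -1) = Pow(Add(Mul(2, 14, 79), 1155), -1) = Pow(Add(2212, 1155), -1) = Pow(3367, -1) = Rational(1, 3367)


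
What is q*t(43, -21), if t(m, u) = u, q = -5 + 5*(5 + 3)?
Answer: -735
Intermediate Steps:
q = 35 (q = -5 + 5*8 = -5 + 40 = 35)
q*t(43, -21) = 35*(-21) = -735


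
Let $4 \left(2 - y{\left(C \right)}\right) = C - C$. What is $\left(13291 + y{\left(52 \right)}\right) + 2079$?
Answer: $15372$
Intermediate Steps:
$y{\left(C \right)} = 2$ ($y{\left(C \right)} = 2 - \frac{C - C}{4} = 2 - 0 = 2 + 0 = 2$)
$\left(13291 + y{\left(52 \right)}\right) + 2079 = \left(13291 + 2\right) + 2079 = 13293 + 2079 = 15372$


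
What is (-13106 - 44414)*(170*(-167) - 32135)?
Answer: 3481398000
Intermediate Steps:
(-13106 - 44414)*(170*(-167) - 32135) = -57520*(-28390 - 32135) = -57520*(-60525) = 3481398000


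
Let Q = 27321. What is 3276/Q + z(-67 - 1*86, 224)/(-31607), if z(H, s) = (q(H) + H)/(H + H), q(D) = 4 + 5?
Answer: 83811356/699052019 ≈ 0.11989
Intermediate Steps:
q(D) = 9
z(H, s) = (9 + H)/(2*H) (z(H, s) = (9 + H)/(H + H) = (9 + H)/((2*H)) = (9 + H)*(1/(2*H)) = (9 + H)/(2*H))
3276/Q + z(-67 - 1*86, 224)/(-31607) = 3276/27321 + ((9 + (-67 - 1*86))/(2*(-67 - 1*86)))/(-31607) = 3276*(1/27321) + ((9 + (-67 - 86))/(2*(-67 - 86)))*(-1/31607) = 156/1301 + ((½)*(9 - 153)/(-153))*(-1/31607) = 156/1301 + ((½)*(-1/153)*(-144))*(-1/31607) = 156/1301 + (8/17)*(-1/31607) = 156/1301 - 8/537319 = 83811356/699052019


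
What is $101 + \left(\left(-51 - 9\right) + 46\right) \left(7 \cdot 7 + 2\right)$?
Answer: $-613$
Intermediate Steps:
$101 + \left(\left(-51 - 9\right) + 46\right) \left(7 \cdot 7 + 2\right) = 101 + \left(-60 + 46\right) \left(49 + 2\right) = 101 - 714 = -613$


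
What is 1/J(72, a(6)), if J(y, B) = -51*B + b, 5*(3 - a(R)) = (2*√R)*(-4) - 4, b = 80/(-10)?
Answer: -5045/19297 + 2040*√6/19297 ≈ -0.0024896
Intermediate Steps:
b = -8 (b = 80*(-⅒) = -8)
a(R) = 19/5 + 8*√R/5 (a(R) = 3 - ((2*√R)*(-4) - 4)/5 = 3 - (-8*√R - 4)/5 = 3 - (-4 - 8*√R)/5 = 3 + (⅘ + 8*√R/5) = 19/5 + 8*√R/5)
J(y, B) = -8 - 51*B (J(y, B) = -51*B - 8 = -8 - 51*B)
1/J(72, a(6)) = 1/(-8 - 51*(19/5 + 8*√6/5)) = 1/(-8 + (-969/5 - 408*√6/5)) = 1/(-1009/5 - 408*√6/5)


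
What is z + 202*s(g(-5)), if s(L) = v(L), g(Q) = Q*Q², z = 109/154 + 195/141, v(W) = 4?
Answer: 5863437/7238 ≈ 810.09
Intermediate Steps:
z = 15133/7238 (z = 109*(1/154) + 195*(1/141) = 109/154 + 65/47 = 15133/7238 ≈ 2.0908)
g(Q) = Q³
s(L) = 4
z + 202*s(g(-5)) = 15133/7238 + 202*4 = 15133/7238 + 808 = 5863437/7238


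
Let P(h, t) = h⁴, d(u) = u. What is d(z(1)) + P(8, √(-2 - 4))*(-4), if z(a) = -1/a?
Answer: -16385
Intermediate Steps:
d(z(1)) + P(8, √(-2 - 4))*(-4) = -1/1 + 8⁴*(-4) = -1*1 + 4096*(-4) = -1 - 16384 = -16385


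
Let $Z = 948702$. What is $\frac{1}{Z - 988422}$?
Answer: $- \frac{1}{39720} \approx -2.5176 \cdot 10^{-5}$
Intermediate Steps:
$\frac{1}{Z - 988422} = \frac{1}{948702 - 988422} = \frac{1}{-39720} = - \frac{1}{39720}$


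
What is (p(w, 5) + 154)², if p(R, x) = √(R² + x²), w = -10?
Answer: 23841 + 1540*√5 ≈ 27285.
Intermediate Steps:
(p(w, 5) + 154)² = (√((-10)² + 5²) + 154)² = (√(100 + 25) + 154)² = (√125 + 154)² = (5*√5 + 154)² = (154 + 5*√5)²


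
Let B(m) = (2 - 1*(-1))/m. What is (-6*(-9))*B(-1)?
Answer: -162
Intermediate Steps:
B(m) = 3/m (B(m) = (2 + 1)/m = 3/m)
(-6*(-9))*B(-1) = (-6*(-9))*(3/(-1)) = 54*(3*(-1)) = 54*(-3) = -162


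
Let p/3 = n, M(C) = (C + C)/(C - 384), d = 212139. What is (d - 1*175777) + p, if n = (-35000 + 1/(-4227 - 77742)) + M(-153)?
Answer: -335687536587/4890817 ≈ -68636.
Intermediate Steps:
M(C) = 2*C/(-384 + C) (M(C) = (2*C)/(-384 + C) = 2*C/(-384 + C))
n = -513527424341/14672451 (n = (-35000 + 1/(-4227 - 77742)) + 2*(-153)/(-384 - 153) = (-35000 + 1/(-81969)) + 2*(-153)/(-537) = (-35000 - 1/81969) + 2*(-153)*(-1/537) = -2868915001/81969 + 102/179 = -513527424341/14672451 ≈ -34999.)
p = -513527424341/4890817 (p = 3*(-513527424341/14672451) = -513527424341/4890817 ≈ -1.0500e+5)
(d - 1*175777) + p = (212139 - 1*175777) - 513527424341/4890817 = (212139 - 175777) - 513527424341/4890817 = 36362 - 513527424341/4890817 = -335687536587/4890817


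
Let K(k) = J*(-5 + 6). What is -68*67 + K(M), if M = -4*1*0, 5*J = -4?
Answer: -22784/5 ≈ -4556.8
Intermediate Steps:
J = -⅘ (J = (⅕)*(-4) = -⅘ ≈ -0.80000)
M = 0 (M = -4*0 = 0)
K(k) = -⅘ (K(k) = -4*(-5 + 6)/5 = -⅘*1 = -⅘)
-68*67 + K(M) = -68*67 - ⅘ = -4556 - ⅘ = -22784/5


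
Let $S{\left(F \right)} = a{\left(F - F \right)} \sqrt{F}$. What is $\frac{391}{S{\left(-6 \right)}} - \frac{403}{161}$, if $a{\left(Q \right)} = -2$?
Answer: $- \frac{403}{161} + \frac{391 i \sqrt{6}}{12} \approx -2.5031 + 79.813 i$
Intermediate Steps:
$S{\left(F \right)} = - 2 \sqrt{F}$
$\frac{391}{S{\left(-6 \right)}} - \frac{403}{161} = \frac{391}{\left(-2\right) \sqrt{-6}} - \frac{403}{161} = \frac{391}{\left(-2\right) i \sqrt{6}} - \frac{403}{161} = 391 \frac{i \sqrt{6}}{12} - \frac{403}{161} = \frac{391 i \sqrt{6}}{12} - \frac{403}{161} = - \frac{403}{161} + \frac{391 i \sqrt{6}}{12}$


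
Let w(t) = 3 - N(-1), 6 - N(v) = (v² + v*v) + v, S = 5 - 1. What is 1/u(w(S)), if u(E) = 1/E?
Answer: -2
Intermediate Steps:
S = 4
N(v) = 6 - v - 2*v² (N(v) = 6 - ((v² + v*v) + v) = 6 - ((v² + v²) + v) = 6 - (2*v² + v) = 6 - (v + 2*v²) = 6 + (-v - 2*v²) = 6 - v - 2*v²)
w(t) = -2 (w(t) = 3 - (6 - 1*(-1) - 2*(-1)²) = 3 - (6 + 1 - 2*1) = 3 - (6 + 1 - 2) = 3 - 1*5 = 3 - 5 = -2)
1/u(w(S)) = 1/(1/(-2)) = 1/(-½) = -2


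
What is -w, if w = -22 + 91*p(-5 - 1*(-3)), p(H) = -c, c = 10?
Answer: 932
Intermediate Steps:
p(H) = -10 (p(H) = -1*10 = -10)
w = -932 (w = -22 + 91*(-10) = -22 - 910 = -932)
-w = -1*(-932) = 932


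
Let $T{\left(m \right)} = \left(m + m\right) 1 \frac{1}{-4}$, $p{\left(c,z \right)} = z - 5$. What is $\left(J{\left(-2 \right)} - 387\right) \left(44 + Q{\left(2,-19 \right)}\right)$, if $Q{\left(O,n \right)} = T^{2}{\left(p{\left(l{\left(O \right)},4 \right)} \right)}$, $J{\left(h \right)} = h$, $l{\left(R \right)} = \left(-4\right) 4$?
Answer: $- \frac{68853}{4} \approx -17213.0$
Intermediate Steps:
$l{\left(R \right)} = -16$
$p{\left(c,z \right)} = -5 + z$
$T{\left(m \right)} = - \frac{m}{2}$ ($T{\left(m \right)} = 2 m 1 \left(- \frac{1}{4}\right) = 2 m \left(- \frac{1}{4}\right) = - \frac{m}{2}$)
$Q{\left(O,n \right)} = \frac{1}{4}$ ($Q{\left(O,n \right)} = \left(- \frac{-5 + 4}{2}\right)^{2} = \left(\left(- \frac{1}{2}\right) \left(-1\right)\right)^{2} = \left(\frac{1}{2}\right)^{2} = \frac{1}{4}$)
$\left(J{\left(-2 \right)} - 387\right) \left(44 + Q{\left(2,-19 \right)}\right) = \left(-2 - 387\right) \left(44 + \frac{1}{4}\right) = \left(-389\right) \frac{177}{4} = - \frac{68853}{4}$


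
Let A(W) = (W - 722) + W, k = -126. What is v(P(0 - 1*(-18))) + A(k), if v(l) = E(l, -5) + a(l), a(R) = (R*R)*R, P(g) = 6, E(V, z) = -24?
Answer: -782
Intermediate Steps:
A(W) = -722 + 2*W (A(W) = (-722 + W) + W = -722 + 2*W)
a(R) = R³ (a(R) = R²*R = R³)
v(l) = -24 + l³
v(P(0 - 1*(-18))) + A(k) = (-24 + 6³) + (-722 + 2*(-126)) = (-24 + 216) + (-722 - 252) = 192 - 974 = -782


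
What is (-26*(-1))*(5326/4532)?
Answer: 34619/1133 ≈ 30.555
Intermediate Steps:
(-26*(-1))*(5326/4532) = 26*(5326*(1/4532)) = 26*(2663/2266) = 34619/1133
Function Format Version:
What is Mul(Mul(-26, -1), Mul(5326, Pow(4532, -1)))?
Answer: Rational(34619, 1133) ≈ 30.555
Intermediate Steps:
Mul(Mul(-26, -1), Mul(5326, Pow(4532, -1))) = Mul(26, Mul(5326, Rational(1, 4532))) = Mul(26, Rational(2663, 2266)) = Rational(34619, 1133)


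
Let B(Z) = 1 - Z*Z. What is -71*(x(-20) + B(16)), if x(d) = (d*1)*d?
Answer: -10295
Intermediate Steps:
B(Z) = 1 - Z²
x(d) = d² (x(d) = d*d = d²)
-71*(x(-20) + B(16)) = -71*((-20)² + (1 - 1*16²)) = -71*(400 + (1 - 1*256)) = -71*(400 + (1 - 256)) = -71*(400 - 255) = -71*145 = -10295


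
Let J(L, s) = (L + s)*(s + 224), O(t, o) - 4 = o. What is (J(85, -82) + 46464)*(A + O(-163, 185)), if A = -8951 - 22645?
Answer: -1472674230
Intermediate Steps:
O(t, o) = 4 + o
J(L, s) = (224 + s)*(L + s) (J(L, s) = (L + s)*(224 + s) = (224 + s)*(L + s))
A = -31596
(J(85, -82) + 46464)*(A + O(-163, 185)) = (((-82)² + 224*85 + 224*(-82) + 85*(-82)) + 46464)*(-31596 + (4 + 185)) = ((6724 + 19040 - 18368 - 6970) + 46464)*(-31596 + 189) = (426 + 46464)*(-31407) = 46890*(-31407) = -1472674230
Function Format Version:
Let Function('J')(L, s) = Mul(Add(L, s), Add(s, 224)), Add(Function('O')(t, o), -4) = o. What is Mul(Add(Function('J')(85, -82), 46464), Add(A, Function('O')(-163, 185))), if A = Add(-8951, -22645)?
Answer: -1472674230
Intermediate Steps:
Function('O')(t, o) = Add(4, o)
Function('J')(L, s) = Mul(Add(224, s), Add(L, s)) (Function('J')(L, s) = Mul(Add(L, s), Add(224, s)) = Mul(Add(224, s), Add(L, s)))
A = -31596
Mul(Add(Function('J')(85, -82), 46464), Add(A, Function('O')(-163, 185))) = Mul(Add(Add(Pow(-82, 2), Mul(224, 85), Mul(224, -82), Mul(85, -82)), 46464), Add(-31596, Add(4, 185))) = Mul(Add(Add(6724, 19040, -18368, -6970), 46464), Add(-31596, 189)) = Mul(Add(426, 46464), -31407) = Mul(46890, -31407) = -1472674230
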